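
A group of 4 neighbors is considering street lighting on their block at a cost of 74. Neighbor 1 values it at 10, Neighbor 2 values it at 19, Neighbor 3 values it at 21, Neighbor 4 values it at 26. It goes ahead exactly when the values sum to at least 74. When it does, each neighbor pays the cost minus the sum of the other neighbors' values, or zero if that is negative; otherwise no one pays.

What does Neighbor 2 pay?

Total value 76 ≥ cost 74, so the project is built.
The other neighbors' values sum to 57.
Cost minus that sum is 74 - 57 = 17.

17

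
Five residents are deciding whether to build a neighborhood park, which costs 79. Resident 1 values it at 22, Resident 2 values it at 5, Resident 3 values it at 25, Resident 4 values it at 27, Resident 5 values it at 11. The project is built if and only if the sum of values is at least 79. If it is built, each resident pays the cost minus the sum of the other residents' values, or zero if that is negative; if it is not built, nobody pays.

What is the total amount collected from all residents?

41

Total value 90 ≥ cost 79, so it is built.
Resident 1: others sum to 68; max(0, 79 - 68) = 11.
Resident 2: others sum to 85; max(0, 79 - 85) = 0.
Resident 3: others sum to 65; max(0, 79 - 65) = 14.
Resident 4: others sum to 63; max(0, 79 - 63) = 16.
Resident 5: others sum to 79; max(0, 79 - 79) = 0.
Total collected = 11 + 0 + 14 + 16 + 0 = 41.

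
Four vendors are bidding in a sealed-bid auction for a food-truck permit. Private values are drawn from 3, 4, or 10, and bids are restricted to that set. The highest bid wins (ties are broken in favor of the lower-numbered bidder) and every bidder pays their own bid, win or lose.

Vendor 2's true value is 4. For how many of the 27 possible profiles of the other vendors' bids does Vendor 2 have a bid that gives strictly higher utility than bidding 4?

Others bid (3, 3, 10): truth gives -4; bid 3 gives -3 > -4. Violating.
Others bid (3, 4, 10): truth gives -4; bid 3 gives -3 > -4. Violating.
Others bid (3, 10, 3): truth gives -4; bid 3 gives -3 > -4. Violating.
Others bid (3, 10, 4): truth gives -4; bid 3 gives -3 > -4. Violating.
Others bid (3, 3, 3): truth gives 0; no alternative beats it.
Others bid (3, 3, 4): truth gives 0; no alternative beats it.
(Checking all 27 profiles: 23 have a profitable deviation, 4 do not.)

23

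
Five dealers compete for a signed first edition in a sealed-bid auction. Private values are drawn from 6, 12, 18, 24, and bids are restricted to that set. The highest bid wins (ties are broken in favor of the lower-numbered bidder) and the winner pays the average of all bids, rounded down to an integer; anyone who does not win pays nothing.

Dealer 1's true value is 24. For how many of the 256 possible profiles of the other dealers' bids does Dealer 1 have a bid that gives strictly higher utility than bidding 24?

Others bid (6, 6, 6, 6): truth gives 15; bid 6 gives 18 > 15. Violating.
Others bid (6, 6, 6, 12): truth gives 14; bid 12 gives 16 > 14. Violating.
Others bid (6, 6, 6, 18): truth gives 12; bid 18 gives 14 > 12. Violating.
Others bid (6, 6, 12, 6): truth gives 14; bid 12 gives 16 > 14. Violating.
Others bid (6, 6, 6, 24): truth gives 11; no alternative beats it.
Others bid (6, 6, 12, 24): truth gives 10; no alternative beats it.
(Checking all 256 profiles: 81 have a profitable deviation, 175 do not.)

81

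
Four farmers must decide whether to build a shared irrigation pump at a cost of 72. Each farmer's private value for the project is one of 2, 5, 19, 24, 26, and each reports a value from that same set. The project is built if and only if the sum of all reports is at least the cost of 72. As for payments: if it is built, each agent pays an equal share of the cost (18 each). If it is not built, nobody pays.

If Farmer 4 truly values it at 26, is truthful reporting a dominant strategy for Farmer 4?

Yes

Check each profile of the others' reports and compare truth against every alternative report.
Others report (2, 19, 26): truth gives 8, best alternative gives 0.
Others report (2, 26, 19): truth gives 8, best alternative gives 0.
Others report (19, 2, 26): truth gives 8, best alternative gives 0.
Others report (19, 26, 2): truth gives 8, best alternative gives 0.
Others report (26, 2, 19): truth gives 8, best alternative gives 0.
Others report (26, 19, 2): truth gives 8, best alternative gives 0.
(Remaining 119 profiles checked similarly; truth is weakly best in each.)
In every case the truthful report is at least as good as any alternative, so it is a dominant strategy.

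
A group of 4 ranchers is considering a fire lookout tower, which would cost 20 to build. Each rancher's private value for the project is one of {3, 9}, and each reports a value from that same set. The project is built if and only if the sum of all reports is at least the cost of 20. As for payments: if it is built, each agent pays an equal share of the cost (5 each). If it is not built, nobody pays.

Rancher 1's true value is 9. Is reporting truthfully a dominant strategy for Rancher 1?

Check each profile of the others' reports and compare truth against every alternative report.
Others report (3, 3, 9): truth gives 4, best alternative gives 0.
Others report (3, 9, 3): truth gives 4, best alternative gives 0.
Others report (9, 3, 3): truth gives 4, best alternative gives 0.
Others report (3, 9, 9): truth gives 4, best alternative gives 4.
Others report (9, 3, 9): truth gives 4, best alternative gives 4.
Others report (9, 9, 3): truth gives 4, best alternative gives 4.
(Remaining 2 profiles checked similarly; truth is weakly best in each.)
In every case the truthful report is at least as good as any alternative, so it is a dominant strategy.

Yes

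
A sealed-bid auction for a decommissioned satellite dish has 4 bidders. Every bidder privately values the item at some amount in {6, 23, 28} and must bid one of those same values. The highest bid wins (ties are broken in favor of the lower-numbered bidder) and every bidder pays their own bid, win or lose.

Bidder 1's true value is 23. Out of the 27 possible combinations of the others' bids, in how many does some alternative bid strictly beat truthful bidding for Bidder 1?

20

Others bid (6, 6, 6): truth gives 0; bid 6 gives 17 > 0. Violating.
Others bid (6, 6, 28): truth gives -23; bid 28 gives -5 > -23. Violating.
Others bid (6, 23, 28): truth gives -23; bid 28 gives -5 > -23. Violating.
Others bid (6, 28, 6): truth gives -23; bid 28 gives -5 > -23. Violating.
Others bid (6, 6, 23): truth gives 0; no alternative beats it.
Others bid (6, 23, 6): truth gives 0; no alternative beats it.
(Checking all 27 profiles: 20 have a profitable deviation, 7 do not.)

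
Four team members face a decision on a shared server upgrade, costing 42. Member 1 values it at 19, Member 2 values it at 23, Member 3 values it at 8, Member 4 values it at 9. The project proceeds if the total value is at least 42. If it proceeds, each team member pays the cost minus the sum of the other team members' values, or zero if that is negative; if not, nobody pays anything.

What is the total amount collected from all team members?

Total value 59 ≥ cost 42, so it is built.
Member 1: others sum to 40; max(0, 42 - 40) = 2.
Member 2: others sum to 36; max(0, 42 - 36) = 6.
Member 3: others sum to 51; max(0, 42 - 51) = 0.
Member 4: others sum to 50; max(0, 42 - 50) = 0.
Total collected = 2 + 6 + 0 + 0 = 8.

8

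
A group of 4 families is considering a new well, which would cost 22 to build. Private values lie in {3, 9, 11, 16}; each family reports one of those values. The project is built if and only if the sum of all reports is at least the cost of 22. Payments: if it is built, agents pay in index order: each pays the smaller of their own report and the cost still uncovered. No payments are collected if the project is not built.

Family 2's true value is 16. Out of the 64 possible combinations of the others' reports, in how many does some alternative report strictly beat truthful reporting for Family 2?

63

Others report (3, 3, 9): truth gives 0; report 9 gives 7 > 0. Violating.
Others report (3, 3, 11): truth gives 0; report 9 gives 7 > 0. Violating.
Others report (3, 3, 16): truth gives 0; report 3 gives 13 > 0. Violating.
Others report (3, 9, 3): truth gives 0; report 9 gives 7 > 0. Violating.
Others report (3, 3, 3): truth gives 0; no alternative beats it.
(Checking all 64 profiles: 63 have a profitable deviation, 1 does not.)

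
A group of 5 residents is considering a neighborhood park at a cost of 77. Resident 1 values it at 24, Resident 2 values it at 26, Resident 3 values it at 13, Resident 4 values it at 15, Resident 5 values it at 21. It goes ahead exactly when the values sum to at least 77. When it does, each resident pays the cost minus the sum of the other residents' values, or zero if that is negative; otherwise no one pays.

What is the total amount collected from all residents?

Total value 99 ≥ cost 77, so it is built.
Resident 1: others sum to 75; max(0, 77 - 75) = 2.
Resident 2: others sum to 73; max(0, 77 - 73) = 4.
Resident 3: others sum to 86; max(0, 77 - 86) = 0.
Resident 4: others sum to 84; max(0, 77 - 84) = 0.
Resident 5: others sum to 78; max(0, 77 - 78) = 0.
Total collected = 2 + 4 + 0 + 0 + 0 = 6.

6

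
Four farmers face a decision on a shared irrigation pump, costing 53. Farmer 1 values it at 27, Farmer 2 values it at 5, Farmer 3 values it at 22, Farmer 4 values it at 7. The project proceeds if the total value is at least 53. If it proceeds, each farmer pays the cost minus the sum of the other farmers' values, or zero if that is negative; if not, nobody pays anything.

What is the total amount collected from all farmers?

33

Total value 61 ≥ cost 53, so it is built.
Farmer 1: others sum to 34; max(0, 53 - 34) = 19.
Farmer 2: others sum to 56; max(0, 53 - 56) = 0.
Farmer 3: others sum to 39; max(0, 53 - 39) = 14.
Farmer 4: others sum to 54; max(0, 53 - 54) = 0.
Total collected = 19 + 0 + 14 + 0 = 33.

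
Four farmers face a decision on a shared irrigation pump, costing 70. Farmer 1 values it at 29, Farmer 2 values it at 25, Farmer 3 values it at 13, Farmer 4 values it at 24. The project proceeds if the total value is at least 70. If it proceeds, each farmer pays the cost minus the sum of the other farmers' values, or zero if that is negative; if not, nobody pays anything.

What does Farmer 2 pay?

Total value 91 ≥ cost 70, so the project is built.
The other farmers' values sum to 66.
Cost minus that sum is 70 - 66 = 4.

4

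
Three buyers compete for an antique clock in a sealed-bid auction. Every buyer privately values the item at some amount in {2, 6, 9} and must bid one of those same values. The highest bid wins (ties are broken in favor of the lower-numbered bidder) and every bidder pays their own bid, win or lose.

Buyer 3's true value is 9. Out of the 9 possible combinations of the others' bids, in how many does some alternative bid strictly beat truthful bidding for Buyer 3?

Others bid (2, 2): truth gives 0; bid 6 gives 3 > 0. Violating.
Others bid (2, 9): truth gives -9; bid 2 gives -2 > -9. Violating.
Others bid (6, 9): truth gives -9; bid 2 gives -2 > -9. Violating.
Others bid (9, 2): truth gives -9; bid 2 gives -2 > -9. Violating.
Others bid (2, 6): truth gives 0; no alternative beats it.
Others bid (6, 2): truth gives 0; no alternative beats it.
(Checking all 9 profiles: 6 have a profitable deviation, 3 do not.)

6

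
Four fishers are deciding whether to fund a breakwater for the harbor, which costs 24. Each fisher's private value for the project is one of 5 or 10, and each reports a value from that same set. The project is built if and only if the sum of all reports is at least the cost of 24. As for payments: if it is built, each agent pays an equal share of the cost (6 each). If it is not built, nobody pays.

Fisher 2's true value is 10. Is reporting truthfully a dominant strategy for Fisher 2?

Check each profile of the others' reports and compare truth against every alternative report.
Others report (5, 5, 5): truth gives 4, best alternative gives 0.
Others report (5, 5, 10): truth gives 4, best alternative gives 4.
Others report (5, 10, 5): truth gives 4, best alternative gives 4.
Others report (5, 10, 10): truth gives 4, best alternative gives 4.
Others report (10, 5, 5): truth gives 4, best alternative gives 4.
Others report (10, 5, 10): truth gives 4, best alternative gives 4.
(Remaining 2 profiles checked similarly; truth is weakly best in each.)
In every case the truthful report is at least as good as any alternative, so it is a dominant strategy.

Yes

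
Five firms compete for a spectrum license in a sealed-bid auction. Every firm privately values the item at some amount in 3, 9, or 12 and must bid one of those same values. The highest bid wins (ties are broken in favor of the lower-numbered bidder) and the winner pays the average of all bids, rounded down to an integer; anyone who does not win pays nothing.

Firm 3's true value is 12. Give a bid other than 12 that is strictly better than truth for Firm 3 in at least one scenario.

Suppose Firm 1 bids 3, Firm 2 bids 3, Firm 4 bids 3 and Firm 5 bids 9.
Bid 12: wins, pays 6, utility 12 - 6 = 6.
Bid 9: wins, pays 5, utility 12 - 5 = 7.
So bidding 9 beats truth here (7 > 6).

9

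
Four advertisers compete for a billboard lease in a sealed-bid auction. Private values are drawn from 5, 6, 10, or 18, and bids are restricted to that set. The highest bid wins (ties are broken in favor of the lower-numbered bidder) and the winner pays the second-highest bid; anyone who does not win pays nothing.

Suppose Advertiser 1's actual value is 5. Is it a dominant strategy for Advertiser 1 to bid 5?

Yes

Check each profile of the others' bids and compare truth against every alternative bid.
Others bid (5, 5, 6): truth gives 0, best alternative gives -1.
Others bid (5, 6, 5): truth gives 0, best alternative gives -1.
Others bid (5, 6, 6): truth gives 0, best alternative gives -1.
Others bid (6, 5, 5): truth gives 0, best alternative gives -1.
Others bid (6, 5, 6): truth gives 0, best alternative gives -1.
Others bid (6, 6, 5): truth gives 0, best alternative gives -1.
(Remaining 58 profiles checked similarly; truth is weakly best in each.)
In every case the truthful bid is at least as good as any alternative, so it is a dominant strategy.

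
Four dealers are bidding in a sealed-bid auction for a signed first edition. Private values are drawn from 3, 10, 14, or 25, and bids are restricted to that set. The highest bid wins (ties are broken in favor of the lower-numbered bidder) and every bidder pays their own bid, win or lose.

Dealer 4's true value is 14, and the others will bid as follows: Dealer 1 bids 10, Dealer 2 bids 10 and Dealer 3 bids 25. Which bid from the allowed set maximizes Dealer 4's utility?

Bid 3: loses but pays 3, utility -3.
Bid 10: loses but pays 10, utility -10.
Bid 14: loses but pays 14, utility -14.
Bid 25: loses but pays 25, utility -25.
The best choice is 3 with utility -3.

3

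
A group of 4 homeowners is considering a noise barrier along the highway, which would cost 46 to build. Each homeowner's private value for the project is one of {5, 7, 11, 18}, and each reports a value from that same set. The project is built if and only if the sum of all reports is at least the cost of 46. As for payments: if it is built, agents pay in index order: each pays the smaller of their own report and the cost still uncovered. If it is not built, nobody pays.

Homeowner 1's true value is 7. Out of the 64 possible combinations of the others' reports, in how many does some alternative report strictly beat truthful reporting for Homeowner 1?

Others report (5, 18, 18): truth gives 0; report 5 gives 2 > 0. Violating.
Others report (7, 18, 18): truth gives 0; report 5 gives 2 > 0. Violating.
Others report (11, 18, 18): truth gives 0; report 5 gives 2 > 0. Violating.
Others report (18, 5, 18): truth gives 0; report 5 gives 2 > 0. Violating.
Others report (5, 5, 5): truth gives 0; no alternative beats it.
Others report (5, 5, 7): truth gives 0; no alternative beats it.
(Checking all 64 profiles: 10 have a profitable deviation, 54 do not.)

10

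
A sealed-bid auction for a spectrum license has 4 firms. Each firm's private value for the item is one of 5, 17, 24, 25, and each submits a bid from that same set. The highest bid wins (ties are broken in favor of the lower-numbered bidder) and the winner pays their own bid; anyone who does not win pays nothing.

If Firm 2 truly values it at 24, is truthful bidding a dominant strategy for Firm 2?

No

Consider the case where Firm 1 bids 5, Firm 3 bids 5 and Firm 4 bids 5.
Truthful bid 24: wins, pays 24, utility 24 - 24 = 0.
Bid 17 instead: wins, pays 17, utility 24 - 17 = 7.
Since 7 > 0, bidding 17 is strictly better here, so truthful bidding is not dominant.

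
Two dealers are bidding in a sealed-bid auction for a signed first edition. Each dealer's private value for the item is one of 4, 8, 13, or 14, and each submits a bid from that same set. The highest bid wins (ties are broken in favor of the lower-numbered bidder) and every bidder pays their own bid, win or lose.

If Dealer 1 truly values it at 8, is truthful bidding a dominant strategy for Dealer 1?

No

Consider the case where Dealer 2 bids 4.
Truthful bid 8: wins, pays 8, utility 8 - 8 = 0.
Bid 4 instead: wins, pays 4, utility 8 - 4 = 4.
Since 4 > 0, bidding 4 is strictly better here, so truthful bidding is not dominant.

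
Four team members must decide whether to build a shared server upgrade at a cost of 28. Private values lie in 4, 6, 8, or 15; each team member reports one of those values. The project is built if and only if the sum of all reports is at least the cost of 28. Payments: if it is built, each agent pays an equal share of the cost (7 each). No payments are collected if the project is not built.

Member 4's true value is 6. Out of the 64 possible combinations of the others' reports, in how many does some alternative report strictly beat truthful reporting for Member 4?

Others report (4, 4, 15): truth gives -1; report 4 gives 0 > -1. Violating.
Others report (4, 15, 4): truth gives -1; report 4 gives 0 > -1. Violating.
Others report (6, 8, 8): truth gives -1; report 4 gives 0 > -1. Violating.
Others report (8, 6, 8): truth gives -1; report 4 gives 0 > -1. Violating.
Others report (4, 4, 4): truth gives 0; no alternative beats it.
Others report (4, 4, 6): truth gives 0; no alternative beats it.
(Checking all 64 profiles: 6 have a profitable deviation, 58 do not.)

6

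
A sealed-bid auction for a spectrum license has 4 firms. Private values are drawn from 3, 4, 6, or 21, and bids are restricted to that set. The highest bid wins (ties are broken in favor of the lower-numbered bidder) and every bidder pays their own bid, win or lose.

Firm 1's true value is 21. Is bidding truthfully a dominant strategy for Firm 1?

No

Consider the case where Firm 2 bids 3, Firm 3 bids 3 and Firm 4 bids 3.
Truthful bid 21: wins, pays 21, utility 21 - 21 = 0.
Bid 3 instead: wins, pays 3, utility 21 - 3 = 18.
Since 18 > 0, bidding 3 is strictly better here, so truthful bidding is not dominant.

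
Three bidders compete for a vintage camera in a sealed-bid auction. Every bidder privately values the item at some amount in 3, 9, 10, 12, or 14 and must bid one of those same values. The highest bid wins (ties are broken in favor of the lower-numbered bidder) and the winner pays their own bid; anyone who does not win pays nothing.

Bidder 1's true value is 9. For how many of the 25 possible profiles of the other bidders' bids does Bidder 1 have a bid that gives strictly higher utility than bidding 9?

Others bid (3, 3): truth gives 0; bid 3 gives 6 > 0. Violating.
Others bid (3, 9): truth gives 0; no alternative beats it.
Others bid (3, 10): truth gives 0; no alternative beats it.
(Checking all 25 profiles: 1 has a profitable deviation, 24 do not.)

1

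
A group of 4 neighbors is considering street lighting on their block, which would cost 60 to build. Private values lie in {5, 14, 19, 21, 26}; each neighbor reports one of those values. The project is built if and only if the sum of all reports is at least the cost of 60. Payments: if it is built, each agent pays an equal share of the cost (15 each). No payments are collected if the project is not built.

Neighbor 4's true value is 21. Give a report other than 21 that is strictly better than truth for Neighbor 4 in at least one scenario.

26

Suppose Neighbor 1 reports 5, Neighbor 2 reports 5 and Neighbor 3 reports 26.
Report 21: project not built, utility 0.
Report 26: project built, pays 15, utility 21 - 15 = 6.
So reporting 26 beats truth here (6 > 0).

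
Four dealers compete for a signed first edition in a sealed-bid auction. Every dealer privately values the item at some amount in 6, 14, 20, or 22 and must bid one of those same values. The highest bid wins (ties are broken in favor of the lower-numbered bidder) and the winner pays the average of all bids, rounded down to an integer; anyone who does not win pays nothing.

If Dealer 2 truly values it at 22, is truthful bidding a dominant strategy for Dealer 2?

No

Consider the case where Dealer 1 bids 6, Dealer 3 bids 6 and Dealer 4 bids 6.
Truthful bid 22: wins, pays 10, utility 22 - 10 = 12.
Bid 14 instead: wins, pays 8, utility 22 - 8 = 14.
Since 14 > 12, bidding 14 is strictly better here, so truthful bidding is not dominant.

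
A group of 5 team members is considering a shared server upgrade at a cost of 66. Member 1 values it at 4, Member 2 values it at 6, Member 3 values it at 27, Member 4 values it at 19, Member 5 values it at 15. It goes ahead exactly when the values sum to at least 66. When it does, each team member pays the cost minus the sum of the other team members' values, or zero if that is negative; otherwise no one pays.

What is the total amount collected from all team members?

47

Total value 71 ≥ cost 66, so it is built.
Member 1: others sum to 67; max(0, 66 - 67) = 0.
Member 2: others sum to 65; max(0, 66 - 65) = 1.
Member 3: others sum to 44; max(0, 66 - 44) = 22.
Member 4: others sum to 52; max(0, 66 - 52) = 14.
Member 5: others sum to 56; max(0, 66 - 56) = 10.
Total collected = 0 + 1 + 22 + 14 + 10 = 47.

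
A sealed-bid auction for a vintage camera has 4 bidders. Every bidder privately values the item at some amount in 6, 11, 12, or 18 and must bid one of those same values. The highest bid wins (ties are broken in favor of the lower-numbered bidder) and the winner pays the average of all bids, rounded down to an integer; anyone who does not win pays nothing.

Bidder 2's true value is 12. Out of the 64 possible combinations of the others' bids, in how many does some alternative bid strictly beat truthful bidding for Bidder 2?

Others bid (6, 11, 11): truth gives 2; bid 11 gives 3 > 2. Violating.
Others bid (12, 6, 6): truth gives 0; bid 18 gives 2 > 0. Violating.
Others bid (12, 6, 11): truth gives 0; bid 18 gives 1 > 0. Violating.
Others bid (12, 11, 6): truth gives 0; bid 18 gives 1 > 0. Violating.
Others bid (6, 6, 6): truth gives 5; no alternative beats it.
Others bid (6, 6, 11): truth gives 4; no alternative beats it.
(Checking all 64 profiles: 4 have a profitable deviation, 60 do not.)

4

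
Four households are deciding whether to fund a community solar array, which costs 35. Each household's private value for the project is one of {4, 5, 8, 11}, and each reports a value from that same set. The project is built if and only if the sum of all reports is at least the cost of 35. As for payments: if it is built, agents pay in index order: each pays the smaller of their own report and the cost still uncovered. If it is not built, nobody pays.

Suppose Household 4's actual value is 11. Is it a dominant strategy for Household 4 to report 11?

Yes

Check each profile of the others' reports and compare truth against every alternative report.
Others report (4, 11, 11): truth gives 2, best alternative gives 0.
Others report (11, 4, 11): truth gives 2, best alternative gives 0.
Others report (11, 11, 4): truth gives 2, best alternative gives 0.
Others report (11, 11, 11): truth gives 9, best alternative gives 9.
Others report (8, 11, 11): truth gives 6, best alternative gives 6.
Others report (11, 8, 11): truth gives 6, best alternative gives 6.
(Remaining 58 profiles checked similarly; truth is weakly best in each.)
In every case the truthful report is at least as good as any alternative, so it is a dominant strategy.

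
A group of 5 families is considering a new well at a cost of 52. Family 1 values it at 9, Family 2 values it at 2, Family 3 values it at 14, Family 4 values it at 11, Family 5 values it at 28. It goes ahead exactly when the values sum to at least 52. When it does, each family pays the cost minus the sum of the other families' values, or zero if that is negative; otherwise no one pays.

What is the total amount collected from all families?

18

Total value 64 ≥ cost 52, so it is built.
Family 1: others sum to 55; max(0, 52 - 55) = 0.
Family 2: others sum to 62; max(0, 52 - 62) = 0.
Family 3: others sum to 50; max(0, 52 - 50) = 2.
Family 4: others sum to 53; max(0, 52 - 53) = 0.
Family 5: others sum to 36; max(0, 52 - 36) = 16.
Total collected = 0 + 0 + 2 + 0 + 16 = 18.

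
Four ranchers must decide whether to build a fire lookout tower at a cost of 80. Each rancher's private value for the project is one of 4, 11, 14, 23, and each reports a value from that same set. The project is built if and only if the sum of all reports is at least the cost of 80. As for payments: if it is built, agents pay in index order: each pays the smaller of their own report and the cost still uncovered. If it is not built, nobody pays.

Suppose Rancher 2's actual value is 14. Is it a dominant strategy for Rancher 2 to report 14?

No

Consider the case where Rancher 1 reports 23, Rancher 3 reports 23 and Rancher 4 reports 23.
Truthful report 14: project built, pays 14, utility 14 - 14 = 0.
Report 11 instead: project built, pays 11, utility 14 - 11 = 3.
Since 3 > 0, reporting 11 is strictly better here, so truthful reporting is not dominant.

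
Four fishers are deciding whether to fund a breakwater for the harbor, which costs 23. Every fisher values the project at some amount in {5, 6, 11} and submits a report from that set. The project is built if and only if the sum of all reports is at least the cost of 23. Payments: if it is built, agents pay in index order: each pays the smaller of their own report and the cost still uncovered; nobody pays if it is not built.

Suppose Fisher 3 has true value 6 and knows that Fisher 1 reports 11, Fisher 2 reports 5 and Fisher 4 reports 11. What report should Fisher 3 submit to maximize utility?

Report 5: project built, pays 5, utility 6 - 5 = 1.
Report 6: project built, pays 6, utility 6 - 6 = 0.
Report 11: project built, pays 7, utility 6 - 7 = -1.
The best choice is 5 with utility 1.

5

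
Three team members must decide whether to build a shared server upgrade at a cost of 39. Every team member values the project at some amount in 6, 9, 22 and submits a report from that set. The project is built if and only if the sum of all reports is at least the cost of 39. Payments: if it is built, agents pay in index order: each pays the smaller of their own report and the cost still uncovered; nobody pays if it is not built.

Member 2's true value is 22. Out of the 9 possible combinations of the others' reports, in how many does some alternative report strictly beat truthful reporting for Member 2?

Others report (9, 22): truth gives 0; report 9 gives 13 > 0. Violating.
Others report (22, 9): truth gives 5; report 9 gives 13 > 5. Violating.
Others report (22, 22): truth gives 5; report 6 gives 16 > 5. Violating.
Others report (6, 6): truth gives 0; no alternative beats it.
Others report (6, 9): truth gives 0; no alternative beats it.
(Checking all 9 profiles: 3 have a profitable deviation, 6 do not.)

3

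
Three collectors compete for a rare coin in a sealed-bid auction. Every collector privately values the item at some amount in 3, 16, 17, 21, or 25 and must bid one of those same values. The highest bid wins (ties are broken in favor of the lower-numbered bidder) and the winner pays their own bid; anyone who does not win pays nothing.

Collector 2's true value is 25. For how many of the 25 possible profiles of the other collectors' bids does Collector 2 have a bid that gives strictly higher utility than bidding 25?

12

Others bid (3, 3): truth gives 0; bid 16 gives 9 > 0. Violating.
Others bid (3, 16): truth gives 0; bid 16 gives 9 > 0. Violating.
Others bid (3, 17): truth gives 0; bid 17 gives 8 > 0. Violating.
Others bid (3, 21): truth gives 0; bid 21 gives 4 > 0. Violating.
Others bid (3, 25): truth gives 0; no alternative beats it.
Others bid (16, 25): truth gives 0; no alternative beats it.
(Checking all 25 profiles: 12 have a profitable deviation, 13 do not.)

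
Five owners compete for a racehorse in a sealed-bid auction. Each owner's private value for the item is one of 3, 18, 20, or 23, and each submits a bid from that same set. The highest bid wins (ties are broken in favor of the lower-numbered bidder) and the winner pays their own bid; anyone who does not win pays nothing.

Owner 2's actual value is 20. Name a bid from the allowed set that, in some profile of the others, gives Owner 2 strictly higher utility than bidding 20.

Suppose Owner 1 bids 3, Owner 3 bids 3, Owner 4 bids 3 and Owner 5 bids 3.
Bid 20: wins, pays 20, utility 20 - 20 = 0.
Bid 18: wins, pays 18, utility 20 - 18 = 2.
So bidding 18 beats truth here (2 > 0).

18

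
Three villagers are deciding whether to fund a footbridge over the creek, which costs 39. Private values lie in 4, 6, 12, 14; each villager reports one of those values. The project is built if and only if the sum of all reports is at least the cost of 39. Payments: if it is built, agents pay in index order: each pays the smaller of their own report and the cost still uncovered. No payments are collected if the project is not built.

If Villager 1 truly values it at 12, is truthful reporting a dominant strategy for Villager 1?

Check each profile of the others' reports and compare truth against every alternative report.
Others report (4, 4): truth gives 0, best alternative gives 0.
Others report (4, 6): truth gives 0, best alternative gives 0.
Others report (4, 12): truth gives 0, best alternative gives 0.
Others report (4, 14): truth gives 0, best alternative gives 0.
Others report (6, 4): truth gives 0, best alternative gives 0.
Others report (6, 6): truth gives 0, best alternative gives 0.
(Remaining 10 profiles checked similarly; truth is weakly best in each.)
In every case the truthful report is at least as good as any alternative, so it is a dominant strategy.

Yes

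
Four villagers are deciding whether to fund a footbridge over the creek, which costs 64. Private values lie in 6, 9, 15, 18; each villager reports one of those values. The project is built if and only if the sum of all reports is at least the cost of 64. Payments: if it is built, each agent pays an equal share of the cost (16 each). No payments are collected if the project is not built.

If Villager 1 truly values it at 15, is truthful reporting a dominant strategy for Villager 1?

No

Consider the case where Villager 2 reports 15, Villager 3 reports 18 and Villager 4 reports 18.
Truthful report 15: project built, pays 16, utility 15 - 16 = -1.
Report 6 instead: project not built, utility 0.
Since 0 > -1, reporting 6 is strictly better here, so truthful reporting is not dominant.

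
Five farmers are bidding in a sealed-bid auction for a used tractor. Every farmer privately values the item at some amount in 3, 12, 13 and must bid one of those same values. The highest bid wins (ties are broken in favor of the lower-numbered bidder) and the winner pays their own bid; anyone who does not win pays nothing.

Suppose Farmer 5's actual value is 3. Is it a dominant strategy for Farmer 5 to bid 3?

Yes

Check each profile of the others' bids and compare truth against every alternative bid.
Others bid (3, 3, 3, 3): truth gives 0, best alternative gives -9.
Others bid (3, 3, 3, 12): truth gives 0, best alternative gives 0.
Others bid (3, 3, 3, 13): truth gives 0, best alternative gives 0.
Others bid (3, 3, 12, 3): truth gives 0, best alternative gives 0.
Others bid (3, 3, 12, 12): truth gives 0, best alternative gives 0.
Others bid (3, 3, 12, 13): truth gives 0, best alternative gives 0.
(Remaining 75 profiles checked similarly; truth is weakly best in each.)
In every case the truthful bid is at least as good as any alternative, so it is a dominant strategy.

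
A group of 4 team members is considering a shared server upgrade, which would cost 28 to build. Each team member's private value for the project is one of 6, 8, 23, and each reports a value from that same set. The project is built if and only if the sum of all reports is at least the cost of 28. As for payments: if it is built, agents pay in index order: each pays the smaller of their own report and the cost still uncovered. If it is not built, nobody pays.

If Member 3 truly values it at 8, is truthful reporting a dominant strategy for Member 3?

No

Consider the case where Member 1 reports 6, Member 2 reports 6 and Member 4 reports 23.
Truthful report 8: project built, pays 8, utility 8 - 8 = 0.
Report 6 instead: project built, pays 6, utility 8 - 6 = 2.
Since 2 > 0, reporting 6 is strictly better here, so truthful reporting is not dominant.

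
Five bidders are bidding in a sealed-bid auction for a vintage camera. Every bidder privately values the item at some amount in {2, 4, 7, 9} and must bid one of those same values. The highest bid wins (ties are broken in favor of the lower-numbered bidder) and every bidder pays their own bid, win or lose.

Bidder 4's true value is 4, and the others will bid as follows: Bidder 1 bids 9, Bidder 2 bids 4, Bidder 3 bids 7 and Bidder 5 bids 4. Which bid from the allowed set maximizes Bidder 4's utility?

Bid 2: loses but pays 2, utility -2.
Bid 4: loses but pays 4, utility -4.
Bid 7: loses but pays 7, utility -7.
Bid 9: loses but pays 9, utility -9.
The best choice is 2 with utility -2.

2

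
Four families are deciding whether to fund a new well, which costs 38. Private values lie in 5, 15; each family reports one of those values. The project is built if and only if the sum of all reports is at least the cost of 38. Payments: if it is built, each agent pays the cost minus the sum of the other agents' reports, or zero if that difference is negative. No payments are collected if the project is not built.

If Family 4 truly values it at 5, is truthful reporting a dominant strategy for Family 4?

Check each profile of the others' reports and compare truth against every alternative report.
Others report (5, 5, 15): truth gives 0, best alternative gives -8.
Others report (5, 15, 5): truth gives 0, best alternative gives -8.
Others report (15, 5, 5): truth gives 0, best alternative gives -8.
Others report (15, 15, 15): truth gives 5, best alternative gives 5.
Others report (5, 15, 15): truth gives 2, best alternative gives 2.
Others report (15, 5, 15): truth gives 2, best alternative gives 2.
(Remaining 2 profiles checked similarly; truth is weakly best in each.)
In every case the truthful report is at least as good as any alternative, so it is a dominant strategy.

Yes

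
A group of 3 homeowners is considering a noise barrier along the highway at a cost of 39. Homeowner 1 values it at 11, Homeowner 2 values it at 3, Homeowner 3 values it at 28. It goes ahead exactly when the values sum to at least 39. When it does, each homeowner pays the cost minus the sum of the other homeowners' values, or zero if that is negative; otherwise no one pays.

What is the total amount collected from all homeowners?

Total value 42 ≥ cost 39, so it is built.
Homeowner 1: others sum to 31; max(0, 39 - 31) = 8.
Homeowner 2: others sum to 39; max(0, 39 - 39) = 0.
Homeowner 3: others sum to 14; max(0, 39 - 14) = 25.
Total collected = 8 + 0 + 25 = 33.

33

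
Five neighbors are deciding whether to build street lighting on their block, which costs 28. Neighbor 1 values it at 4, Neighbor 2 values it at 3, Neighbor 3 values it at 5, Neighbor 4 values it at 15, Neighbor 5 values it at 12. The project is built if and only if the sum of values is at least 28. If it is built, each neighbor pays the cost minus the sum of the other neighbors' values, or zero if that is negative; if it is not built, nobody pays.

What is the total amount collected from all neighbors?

Total value 39 ≥ cost 28, so it is built.
Neighbor 1: others sum to 35; max(0, 28 - 35) = 0.
Neighbor 2: others sum to 36; max(0, 28 - 36) = 0.
Neighbor 3: others sum to 34; max(0, 28 - 34) = 0.
Neighbor 4: others sum to 24; max(0, 28 - 24) = 4.
Neighbor 5: others sum to 27; max(0, 28 - 27) = 1.
Total collected = 0 + 0 + 0 + 4 + 1 = 5.

5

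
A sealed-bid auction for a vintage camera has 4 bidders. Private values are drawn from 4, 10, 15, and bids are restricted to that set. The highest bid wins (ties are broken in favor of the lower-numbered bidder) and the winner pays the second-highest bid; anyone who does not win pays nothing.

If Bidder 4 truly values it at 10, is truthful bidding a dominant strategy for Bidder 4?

Check each profile of the others' bids and compare truth against every alternative bid.
Others bid (4, 4, 4): truth gives 6, best alternative gives 6.
Others bid (4, 4, 10): truth gives 0, best alternative gives 0.
Others bid (4, 4, 15): truth gives 0, best alternative gives 0.
Others bid (4, 10, 4): truth gives 0, best alternative gives 0.
Others bid (4, 10, 10): truth gives 0, best alternative gives 0.
Others bid (4, 10, 15): truth gives 0, best alternative gives 0.
(Remaining 21 profiles checked similarly; truth is weakly best in each.)
In every case the truthful bid is at least as good as any alternative, so it is a dominant strategy.

Yes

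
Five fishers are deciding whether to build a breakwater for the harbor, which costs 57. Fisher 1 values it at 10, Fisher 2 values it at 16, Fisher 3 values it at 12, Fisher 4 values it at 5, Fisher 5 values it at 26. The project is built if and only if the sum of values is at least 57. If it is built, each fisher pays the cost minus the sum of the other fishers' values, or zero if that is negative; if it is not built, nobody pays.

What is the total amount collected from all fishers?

Total value 69 ≥ cost 57, so it is built.
Fisher 1: others sum to 59; max(0, 57 - 59) = 0.
Fisher 2: others sum to 53; max(0, 57 - 53) = 4.
Fisher 3: others sum to 57; max(0, 57 - 57) = 0.
Fisher 4: others sum to 64; max(0, 57 - 64) = 0.
Fisher 5: others sum to 43; max(0, 57 - 43) = 14.
Total collected = 0 + 4 + 0 + 0 + 14 = 18.

18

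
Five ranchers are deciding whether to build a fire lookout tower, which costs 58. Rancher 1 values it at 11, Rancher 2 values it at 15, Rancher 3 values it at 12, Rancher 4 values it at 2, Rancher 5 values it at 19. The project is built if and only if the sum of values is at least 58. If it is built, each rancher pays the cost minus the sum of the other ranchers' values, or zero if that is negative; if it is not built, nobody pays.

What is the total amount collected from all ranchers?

54

Total value 59 ≥ cost 58, so it is built.
Rancher 1: others sum to 48; max(0, 58 - 48) = 10.
Rancher 2: others sum to 44; max(0, 58 - 44) = 14.
Rancher 3: others sum to 47; max(0, 58 - 47) = 11.
Rancher 4: others sum to 57; max(0, 58 - 57) = 1.
Rancher 5: others sum to 40; max(0, 58 - 40) = 18.
Total collected = 10 + 14 + 11 + 1 + 18 = 54.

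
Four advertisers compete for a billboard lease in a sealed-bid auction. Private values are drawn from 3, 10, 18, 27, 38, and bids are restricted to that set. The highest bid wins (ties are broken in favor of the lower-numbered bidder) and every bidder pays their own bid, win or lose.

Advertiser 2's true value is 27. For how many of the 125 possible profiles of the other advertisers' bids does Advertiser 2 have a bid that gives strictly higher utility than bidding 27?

Others bid (3, 3, 3): truth gives 0; bid 10 gives 17 > 0. Violating.
Others bid (3, 3, 10): truth gives 0; bid 10 gives 17 > 0. Violating.
Others bid (3, 3, 18): truth gives 0; bid 18 gives 9 > 0. Violating.
Others bid (3, 3, 38): truth gives -27; bid 3 gives -3 > -27. Violating.
Others bid (3, 3, 27): truth gives 0; no alternative beats it.
Others bid (3, 10, 27): truth gives 0; no alternative beats it.
(Checking all 125 profiles: 95 have a profitable deviation, 30 do not.)

95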